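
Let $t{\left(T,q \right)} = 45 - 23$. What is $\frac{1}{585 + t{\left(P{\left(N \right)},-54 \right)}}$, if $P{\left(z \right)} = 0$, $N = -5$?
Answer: $\frac{1}{607} \approx 0.0016474$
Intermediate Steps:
$t{\left(T,q \right)} = 22$ ($t{\left(T,q \right)} = 45 - 23 = 22$)
$\frac{1}{585 + t{\left(P{\left(N \right)},-54 \right)}} = \frac{1}{585 + 22} = \frac{1}{607}$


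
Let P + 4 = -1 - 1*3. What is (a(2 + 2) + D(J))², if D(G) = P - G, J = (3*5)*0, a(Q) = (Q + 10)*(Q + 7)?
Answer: 21316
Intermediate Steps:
P = -8 (P = -4 + (-1 - 1*3) = -4 + (-1 - 3) = -4 - 4 = -8)
a(Q) = (7 + Q)*(10 + Q) (a(Q) = (10 + Q)*(7 + Q) = (7 + Q)*(10 + Q))
J = 0 (J = 15*0 = 0)
D(G) = -8 - G
(a(2 + 2) + D(J))² = ((70 + (2 + 2)² + 17*(2 + 2)) + (-8 - 1*0))² = ((70 + 4² + 17*4) + (-8 + 0))² = ((70 + 16 + 68) - 8)² = (154 - 8)² = 146² = 21316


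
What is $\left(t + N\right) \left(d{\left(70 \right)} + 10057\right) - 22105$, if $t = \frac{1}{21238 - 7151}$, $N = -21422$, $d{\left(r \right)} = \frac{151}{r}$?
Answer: $- \frac{212511633282983}{986090} \approx -2.1551 \cdot 10^{8}$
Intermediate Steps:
$t = \frac{1}{14087} \approx 7.0987 \cdot 10^{-5}$
$\left(t + N\right) \left(d{\left(70 \right)} + 10057\right) - 22105 = \left(\frac{1}{14087} - 21422\right) \left(\frac{151}{70} + 10057\right) - 22105 = - \frac{301771713 \left(151 \cdot \frac{1}{70} + 10057\right)}{14087} - 22105 = - \frac{301771713 \left(\frac{151}{70} + 10057\right)}{14087} - 22105 = \left(- \frac{301771713}{14087}\right) \frac{704141}{70} - 22105 = - \frac{212489835763533}{986090} - 22105 = - \frac{212511633282983}{986090}$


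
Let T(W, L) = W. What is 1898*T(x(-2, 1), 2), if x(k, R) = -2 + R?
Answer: -1898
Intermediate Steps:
1898*T(x(-2, 1), 2) = 1898*(-2 + 1) = 1898*(-1) = -1898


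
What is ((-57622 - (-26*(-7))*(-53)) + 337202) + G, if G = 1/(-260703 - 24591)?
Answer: 82514442443/285294 ≈ 2.8923e+5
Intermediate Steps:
G = -1/285294 (G = 1/(-285294) = -1/285294 ≈ -3.5052e-6)
((-57622 - (-26*(-7))*(-53)) + 337202) + G = ((-57622 - (-26*(-7))*(-53)) + 337202) - 1/285294 = ((-57622 - 182*(-53)) + 337202) - 1/285294 = ((-57622 - 1*(-9646)) + 337202) - 1/285294 = ((-57622 + 9646) + 337202) - 1/285294 = (-47976 + 337202) - 1/285294 = 289226 - 1/285294 = 82514442443/285294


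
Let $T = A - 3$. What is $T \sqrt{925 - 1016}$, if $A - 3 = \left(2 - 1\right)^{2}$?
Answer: $i \sqrt{91} \approx 9.5394 i$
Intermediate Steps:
$A = 4$ ($A = 3 + \left(2 - 1\right)^{2} = 3 + 1^{2} = 3 + 1 = 4$)
$T = 1$ ($T = 4 - 3 = 1$)
$T \sqrt{925 - 1016} = 1 \sqrt{925 - 1016} = 1 \sqrt{-91} = 1 i \sqrt{91} = i \sqrt{91}$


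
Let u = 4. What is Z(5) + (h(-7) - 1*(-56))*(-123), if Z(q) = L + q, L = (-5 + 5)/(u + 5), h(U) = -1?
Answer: -6760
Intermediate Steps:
L = 0 (L = (-5 + 5)/(4 + 5) = 0/9 = 0*(⅑) = 0)
Z(q) = q (Z(q) = 0 + q = q)
Z(5) + (h(-7) - 1*(-56))*(-123) = 5 + (-1 - 1*(-56))*(-123) = 5 + (-1 + 56)*(-123) = 5 + 55*(-123) = 5 - 6765 = -6760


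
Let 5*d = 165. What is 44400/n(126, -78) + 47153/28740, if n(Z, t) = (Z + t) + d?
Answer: 142208377/258660 ≈ 549.79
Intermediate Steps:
d = 33 (d = (⅕)*165 = 33)
n(Z, t) = 33 + Z + t (n(Z, t) = (Z + t) + 33 = 33 + Z + t)
44400/n(126, -78) + 47153/28740 = 44400/(33 + 126 - 78) + 47153/28740 = 44400/81 + 47153*(1/28740) = 44400*(1/81) + 47153/28740 = 14800/27 + 47153/28740 = 142208377/258660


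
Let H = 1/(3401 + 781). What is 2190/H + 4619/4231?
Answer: 38749956599/4231 ≈ 9.1586e+6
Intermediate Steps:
H = 1/4182 ≈ 0.00023912
2190/H + 4619/4231 = 2190/(1/4182) + 4619/4231 = 2190*4182 + 4619*(1/4231) = 9158580 + 4619/4231 = 38749956599/4231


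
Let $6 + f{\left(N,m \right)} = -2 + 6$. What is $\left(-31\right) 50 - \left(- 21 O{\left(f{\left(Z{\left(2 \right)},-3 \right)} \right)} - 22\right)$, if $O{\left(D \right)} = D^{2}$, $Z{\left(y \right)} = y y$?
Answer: $-1444$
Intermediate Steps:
$Z{\left(y \right)} = y^{2}$
$f{\left(N,m \right)} = -2$ ($f{\left(N,m \right)} = -6 + \left(-2 + 6\right) = -6 + 4 = -2$)
$\left(-31\right) 50 - \left(- 21 O{\left(f{\left(Z{\left(2 \right)},-3 \right)} \right)} - 22\right) = \left(-31\right) 50 - \left(- 21 \left(-2\right)^{2} - 22\right) = -1550 - \left(\left(-21\right) 4 - 22\right) = -1550 - \left(-84 - 22\right) = -1550 - -106 = -1550 + 106 = -1444$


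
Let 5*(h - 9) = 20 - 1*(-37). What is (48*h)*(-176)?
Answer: -861696/5 ≈ -1.7234e+5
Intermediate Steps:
h = 102/5 (h = 9 + (20 - 1*(-37))/5 = 9 + (20 + 37)/5 = 9 + (1/5)*57 = 9 + 57/5 = 102/5 ≈ 20.400)
(48*h)*(-176) = (48*(102/5))*(-176) = (4896/5)*(-176) = -861696/5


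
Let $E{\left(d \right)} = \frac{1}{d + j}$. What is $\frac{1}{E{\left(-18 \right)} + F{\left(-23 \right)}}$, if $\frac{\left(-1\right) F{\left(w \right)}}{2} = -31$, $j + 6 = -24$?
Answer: $\frac{48}{2975} \approx 0.016134$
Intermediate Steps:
$j = -30$ ($j = -6 - 24 = -30$)
$E{\left(d \right)} = \frac{1}{-30 + d}$ ($E{\left(d \right)} = \frac{1}{d - 30} = \frac{1}{-30 + d}$)
$F{\left(w \right)} = 62$ ($F{\left(w \right)} = \left(-2\right) \left(-31\right) = 62$)
$\frac{1}{E{\left(-18 \right)} + F{\left(-23 \right)}} = \frac{1}{\frac{1}{-30 - 18} + 62} = \frac{1}{\frac{1}{-48} + 62} = \frac{1}{- \frac{1}{48} + 62} = \frac{1}{\frac{2975}{48}} = \frac{48}{2975}$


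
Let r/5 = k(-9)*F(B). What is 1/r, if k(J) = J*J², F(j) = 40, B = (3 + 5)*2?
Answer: -1/145800 ≈ -6.8587e-6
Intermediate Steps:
B = 16 (B = 8*2 = 16)
k(J) = J³
r = -145800 (r = 5*((-9)³*40) = 5*(-729*40) = 5*(-29160) = -145800)
1/r = 1/(-145800) = -1/145800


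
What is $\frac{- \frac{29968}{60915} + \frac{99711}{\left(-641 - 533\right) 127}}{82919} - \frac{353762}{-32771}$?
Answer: $\frac{266416267578057265501}{24679696593553723830} \approx 10.795$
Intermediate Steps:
$\frac{- \frac{29968}{60915} + \frac{99711}{\left(-641 - 533\right) 127}}{82919} - \frac{353762}{-32771} = \left(\left(-29968\right) \frac{1}{60915} + \frac{99711}{\left(-1174\right) 127}\right) \frac{1}{82919} - - \frac{353762}{32771} = \left(- \frac{29968}{60915} + \frac{99711}{-149098}\right) \frac{1}{82919} + \frac{353762}{32771} = \left(- \frac{29968}{60915} + 99711 \left(- \frac{1}{149098}\right)\right) \frac{1}{82919} + \frac{353762}{32771} = \left(- \frac{29968}{60915} - \frac{99711}{149098}\right) \frac{1}{82919} + \frac{353762}{32771} = \left(- \frac{10542064429}{9082304670}\right) \frac{1}{82919} + \frac{353762}{32771} = - \frac{10542064429}{753095620931730} + \frac{353762}{32771} = \frac{266416267578057265501}{24679696593553723830}$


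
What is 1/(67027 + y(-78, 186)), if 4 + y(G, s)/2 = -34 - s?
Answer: 1/66579 ≈ 1.5020e-5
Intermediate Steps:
y(G, s) = -76 - 2*s (y(G, s) = -8 + 2*(-34 - s) = -8 + (-68 - 2*s) = -76 - 2*s)
1/(67027 + y(-78, 186)) = 1/(67027 + (-76 - 2*186)) = 1/(67027 + (-76 - 372)) = 1/(67027 - 448) = 1/66579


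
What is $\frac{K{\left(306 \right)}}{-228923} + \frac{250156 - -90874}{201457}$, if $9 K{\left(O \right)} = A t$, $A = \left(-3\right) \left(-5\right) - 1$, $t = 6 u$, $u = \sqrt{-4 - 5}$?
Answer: $\frac{341030}{201457} - \frac{28 i}{228923} \approx 1.6928 - 0.00012231 i$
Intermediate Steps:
$u = 3 i$ ($u = \sqrt{-9} = 3 i \approx 3.0 i$)
$t = 18 i$ ($t = 6 \cdot 3 i = 18 i \approx 18.0 i$)
$A = 14$ ($A = 15 - 1 = 14$)
$K{\left(O \right)} = 28 i$ ($K{\left(O \right)} = \frac{14 \cdot 18 i}{9} = \frac{252 i}{9} = 28 i$)
$\frac{K{\left(306 \right)}}{-228923} + \frac{250156 - -90874}{201457} = \frac{28 i}{-228923} + \frac{250156 - -90874}{201457} = 28 i \left(- \frac{1}{228923}\right) + \left(250156 + 90874\right) \frac{1}{201457} = - \frac{28 i}{228923} + 341030 \cdot \frac{1}{201457} = - \frac{28 i}{228923} + \frac{341030}{201457} = \frac{341030}{201457} - \frac{28 i}{228923}$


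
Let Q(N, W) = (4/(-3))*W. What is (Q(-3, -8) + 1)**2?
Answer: 1225/9 ≈ 136.11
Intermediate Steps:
Q(N, W) = -4*W/3 (Q(N, W) = (4*(-1/3))*W = -4*W/3)
(Q(-3, -8) + 1)**2 = (-4/3*(-8) + 1)**2 = (32/3 + 1)**2 = (35/3)**2 = 1225/9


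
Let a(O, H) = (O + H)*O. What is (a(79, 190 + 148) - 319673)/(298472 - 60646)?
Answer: -143365/118913 ≈ -1.2056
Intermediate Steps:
a(O, H) = O*(H + O) (a(O, H) = (H + O)*O = O*(H + O))
(a(79, 190 + 148) - 319673)/(298472 - 60646) = (79*((190 + 148) + 79) - 319673)/(298472 - 60646) = (79*(338 + 79) - 319673)/237826 = (79*417 - 319673)*(1/237826) = (32943 - 319673)*(1/237826) = -286730*1/237826 = -143365/118913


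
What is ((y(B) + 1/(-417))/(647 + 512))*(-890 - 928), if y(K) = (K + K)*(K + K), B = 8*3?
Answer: -582224802/161101 ≈ -3614.0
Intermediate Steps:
B = 24
y(K) = 4*K² (y(K) = (2*K)*(2*K) = 4*K²)
((y(B) + 1/(-417))/(647 + 512))*(-890 - 928) = ((4*24² + 1/(-417))/(647 + 512))*(-890 - 928) = ((4*576 - 1/417)/1159)*(-1818) = ((2304 - 1/417)*(1/1159))*(-1818) = ((960767/417)*(1/1159))*(-1818) = (960767/483303)*(-1818) = -582224802/161101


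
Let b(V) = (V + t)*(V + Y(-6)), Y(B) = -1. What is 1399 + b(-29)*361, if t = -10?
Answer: 423769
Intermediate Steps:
b(V) = (-1 + V)*(-10 + V) (b(V) = (V - 10)*(V - 1) = (-10 + V)*(-1 + V) = (-1 + V)*(-10 + V))
1399 + b(-29)*361 = 1399 + (10 + (-29)² - 11*(-29))*361 = 1399 + (10 + 841 + 319)*361 = 1399 + 1170*361 = 1399 + 422370 = 423769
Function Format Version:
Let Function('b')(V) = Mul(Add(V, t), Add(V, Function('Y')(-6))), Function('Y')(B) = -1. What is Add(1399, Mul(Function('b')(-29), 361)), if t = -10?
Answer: 423769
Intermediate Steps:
Function('b')(V) = Mul(Add(-1, V), Add(-10, V)) (Function('b')(V) = Mul(Add(V, -10), Add(V, -1)) = Mul(Add(-10, V), Add(-1, V)) = Mul(Add(-1, V), Add(-10, V)))
Add(1399, Mul(Function('b')(-29), 361)) = Add(1399, Mul(Add(10, Pow(-29, 2), Mul(-11, -29)), 361)) = Add(1399, Mul(Add(10, 841, 319), 361)) = Add(1399, Mul(1170, 361)) = Add(1399, 422370) = 423769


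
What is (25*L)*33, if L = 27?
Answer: 22275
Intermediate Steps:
(25*L)*33 = (25*27)*33 = 675*33 = 22275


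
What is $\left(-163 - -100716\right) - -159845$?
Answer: $260398$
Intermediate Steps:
$\left(-163 - -100716\right) - -159845 = \left(-163 + 100716\right) + 159845 = 100553 + 159845 = 260398$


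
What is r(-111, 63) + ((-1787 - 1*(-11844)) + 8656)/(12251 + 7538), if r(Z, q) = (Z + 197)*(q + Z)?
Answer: -81670279/19789 ≈ -4127.1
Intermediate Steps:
r(Z, q) = (197 + Z)*(Z + q)
r(-111, 63) + ((-1787 - 1*(-11844)) + 8656)/(12251 + 7538) = ((-111)² + 197*(-111) + 197*63 - 111*63) + ((-1787 - 1*(-11844)) + 8656)/(12251 + 7538) = (12321 - 21867 + 12411 - 6993) + ((-1787 + 11844) + 8656)/19789 = -4128 + (10057 + 8656)*(1/19789) = -4128 + 18713*(1/19789) = -4128 + 18713/19789 = -81670279/19789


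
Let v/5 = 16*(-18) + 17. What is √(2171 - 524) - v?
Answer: 1355 + 3*√183 ≈ 1395.6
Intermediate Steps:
v = -1355 (v = 5*(16*(-18) + 17) = 5*(-288 + 17) = 5*(-271) = -1355)
√(2171 - 524) - v = √(2171 - 524) - 1*(-1355) = √1647 + 1355 = 3*√183 + 1355 = 1355 + 3*√183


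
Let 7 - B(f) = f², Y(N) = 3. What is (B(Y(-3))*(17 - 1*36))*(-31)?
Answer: -1178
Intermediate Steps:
B(f) = 7 - f²
(B(Y(-3))*(17 - 1*36))*(-31) = ((7 - 1*3²)*(17 - 1*36))*(-31) = ((7 - 1*9)*(17 - 36))*(-31) = ((7 - 9)*(-19))*(-31) = -2*(-19)*(-31) = 38*(-31) = -1178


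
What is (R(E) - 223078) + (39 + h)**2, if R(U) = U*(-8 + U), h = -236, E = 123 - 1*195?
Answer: -178509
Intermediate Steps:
E = -72 (E = 123 - 195 = -72)
(R(E) - 223078) + (39 + h)**2 = (-72*(-8 - 72) - 223078) + (39 - 236)**2 = (-72*(-80) - 223078) + (-197)**2 = (5760 - 223078) + 38809 = -217318 + 38809 = -178509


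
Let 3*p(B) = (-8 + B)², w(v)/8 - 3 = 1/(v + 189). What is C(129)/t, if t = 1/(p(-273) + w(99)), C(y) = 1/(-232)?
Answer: -948397/8352 ≈ -113.55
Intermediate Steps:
C(y) = -1/232
w(v) = 24 + 8/(189 + v) (w(v) = 24 + 8/(v + 189) = 24 + 8/(189 + v))
p(B) = (-8 + B)²/3
t = 36/948397 (t = 1/((-8 - 273)²/3 + 8*(568 + 3*99)/(189 + 99)) = 1/((⅓)*(-281)² + 8*(568 + 297)/288) = 1/((⅓)*78961 + 8*(1/288)*865) = 1/(78961/3 + 865/36) = 1/(948397/36) = 36/948397 ≈ 3.7959e-5)
C(129)/t = -1/(232*36/948397) = -1/232*948397/36 = -948397/8352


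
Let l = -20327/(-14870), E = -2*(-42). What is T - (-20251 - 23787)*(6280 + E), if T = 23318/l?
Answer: 5697147689724/20327 ≈ 2.8027e+8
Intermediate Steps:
E = 84
l = 20327/14870 (l = -20327*(-1/14870) = 20327/14870 ≈ 1.3670)
T = 346738660/20327 (T = 23318/(20327/14870) = 23318*(14870/20327) = 346738660/20327 ≈ 17058.)
T - (-20251 - 23787)*(6280 + E) = 346738660/20327 - (-20251 - 23787)*(6280 + 84) = 346738660/20327 - (-44038)*6364 = 346738660/20327 - 1*(-280257832) = 346738660/20327 + 280257832 = 5697147689724/20327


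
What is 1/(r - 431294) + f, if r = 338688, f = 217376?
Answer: 20130321855/92606 ≈ 2.1738e+5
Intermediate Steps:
1/(r - 431294) + f = 1/(338688 - 431294) + 217376 = 1/(-92606) + 217376 = -1/92606 + 217376 = 20130321855/92606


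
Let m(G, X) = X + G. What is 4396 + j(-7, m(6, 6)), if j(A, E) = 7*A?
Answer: 4347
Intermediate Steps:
m(G, X) = G + X
4396 + j(-7, m(6, 6)) = 4396 + 7*(-7) = 4396 - 49 = 4347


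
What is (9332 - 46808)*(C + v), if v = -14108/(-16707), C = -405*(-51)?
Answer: -4310954134956/5569 ≈ -7.7410e+8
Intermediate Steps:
C = 20655
v = 14108/16707 (v = -14108*(-1/16707) = 14108/16707 ≈ 0.84444)
(9332 - 46808)*(C + v) = (9332 - 46808)*(20655 + 14108/16707) = -37476*345097193/16707 = -4310954134956/5569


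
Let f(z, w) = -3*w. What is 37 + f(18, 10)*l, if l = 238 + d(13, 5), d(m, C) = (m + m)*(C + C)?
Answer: -14903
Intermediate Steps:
d(m, C) = 4*C*m (d(m, C) = (2*m)*(2*C) = 4*C*m)
l = 498 (l = 238 + 4*5*13 = 238 + 260 = 498)
37 + f(18, 10)*l = 37 - 3*10*498 = 37 - 30*498 = 37 - 14940 = -14903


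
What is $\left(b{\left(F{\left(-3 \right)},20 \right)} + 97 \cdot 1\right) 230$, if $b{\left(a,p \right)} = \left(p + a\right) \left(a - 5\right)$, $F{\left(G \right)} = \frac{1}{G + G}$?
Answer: $- \frac{22655}{18} \approx -1258.6$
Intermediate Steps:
$F{\left(G \right)} = \frac{1}{2 G}$
$b{\left(a,p \right)} = \left(-5 + a\right) \left(a + p\right)$ ($b{\left(a,p \right)} = \left(a + p\right) \left(-5 + a\right) = \left(-5 + a\right) \left(a + p\right)$)
$\left(b{\left(F{\left(-3 \right)},20 \right)} + 97 \cdot 1\right) 230 = \left(\left(\left(\frac{1}{2 \left(-3\right)}\right)^{2} - 5 \frac{1}{2 \left(-3\right)} - 100 + \frac{1}{2 \left(-3\right)} 20\right) + 97 \cdot 1\right) 230 = \left(\left(\left(\frac{1}{2} \left(- \frac{1}{3}\right)\right)^{2} - 5 \cdot \frac{1}{2} \left(- \frac{1}{3}\right) - 100 + \frac{1}{2} \left(- \frac{1}{3}\right) 20\right) + 97\right) 230 = \left(\left(\left(- \frac{1}{6}\right)^{2} - - \frac{5}{6} - 100 - \frac{10}{3}\right) + 97\right) 230 = \left(\left(\frac{1}{36} + \frac{5}{6} - 100 - \frac{10}{3}\right) + 97\right) 230 = \left(- \frac{3689}{36} + 97\right) 230 = \left(- \frac{197}{36}\right) 230 = - \frac{22655}{18}$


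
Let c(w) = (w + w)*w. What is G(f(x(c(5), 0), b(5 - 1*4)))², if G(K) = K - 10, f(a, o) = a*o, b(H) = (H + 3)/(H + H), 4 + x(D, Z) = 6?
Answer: 36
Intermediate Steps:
c(w) = 2*w² (c(w) = (2*w)*w = 2*w²)
x(D, Z) = 2 (x(D, Z) = -4 + 6 = 2)
b(H) = (3 + H)/(2*H) (b(H) = (3 + H)/((2*H)) = (3 + H)*(1/(2*H)) = (3 + H)/(2*H))
G(K) = -10 + K
G(f(x(c(5), 0), b(5 - 1*4)))² = (-10 + 2*((3 + (5 - 1*4))/(2*(5 - 1*4))))² = (-10 + 2*((3 + (5 - 4))/(2*(5 - 4))))² = (-10 + 2*((½)*(3 + 1)/1))² = (-10 + 2*((½)*1*4))² = (-10 + 2*2)² = (-10 + 4)² = (-6)² = 36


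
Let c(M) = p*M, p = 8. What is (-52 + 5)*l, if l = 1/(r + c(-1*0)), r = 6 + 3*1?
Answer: -47/9 ≈ -5.2222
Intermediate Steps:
c(M) = 8*M
r = 9 (r = 6 + 3 = 9)
l = 1/9 (l = 1/(9 + 8*(-1*0)) = 1/(9 + 8*0) = 1/(9 + 0) = 1/9 ≈ 0.11111)
(-52 + 5)*l = (-52 + 5)*(1/9) = -47*1/9 = -47/9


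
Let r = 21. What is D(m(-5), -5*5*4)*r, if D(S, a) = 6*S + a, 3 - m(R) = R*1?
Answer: -1092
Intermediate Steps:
m(R) = 3 - R
D(S, a) = a + 6*S
D(m(-5), -5*5*4)*r = (-5*5*4 + 6*(3 - 1*(-5)))*21 = (-25*4 + 6*(3 + 5))*21 = (-100 + 6*8)*21 = (-100 + 48)*21 = -52*21 = -1092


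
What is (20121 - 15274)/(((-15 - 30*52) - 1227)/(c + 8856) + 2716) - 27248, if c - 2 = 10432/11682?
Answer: -1914353055047469/70261247011 ≈ -27246.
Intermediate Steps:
c = 16898/5841 (c = 2 + 10432/11682 = 2 + 10432*(1/11682) = 2 + 5216/5841 = 16898/5841 ≈ 2.8930)
(20121 - 15274)/(((-15 - 30*52) - 1227)/(c + 8856) + 2716) - 27248 = (20121 - 15274)/(((-15 - 30*52) - 1227)/(16898/5841 + 8856) + 2716) - 27248 = 4847/(((-15 - 1560) - 1227)/(51744794/5841) + 2716) - 27248 = 4847/((-1575 - 1227)*(5841/51744794) + 2716) - 27248 = 4847/(-2802*5841/51744794 + 2716) - 27248 = 4847/(-8183241/25872397 + 2716) - 27248 = 4847/(70261247011/25872397) - 27248 = 4847*(25872397/70261247011) - 27248 = 125403508259/70261247011 - 27248 = -1914353055047469/70261247011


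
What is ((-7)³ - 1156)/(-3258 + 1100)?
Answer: 1499/2158 ≈ 0.69462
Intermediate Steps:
((-7)³ - 1156)/(-3258 + 1100) = (-343 - 1156)/(-2158) = -1499*(-1/2158) = 1499/2158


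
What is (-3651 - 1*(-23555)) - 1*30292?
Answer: -10388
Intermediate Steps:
(-3651 - 1*(-23555)) - 1*30292 = (-3651 + 23555) - 30292 = 19904 - 30292 = -10388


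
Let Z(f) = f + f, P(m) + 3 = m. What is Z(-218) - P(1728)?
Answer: -2161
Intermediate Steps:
P(m) = -3 + m
Z(f) = 2*f
Z(-218) - P(1728) = 2*(-218) - (-3 + 1728) = -436 - 1*1725 = -436 - 1725 = -2161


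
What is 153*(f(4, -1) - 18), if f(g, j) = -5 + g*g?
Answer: -1071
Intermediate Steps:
f(g, j) = -5 + g²
153*(f(4, -1) - 18) = 153*((-5 + 4²) - 18) = 153*((-5 + 16) - 18) = 153*(11 - 18) = 153*(-7) = -1071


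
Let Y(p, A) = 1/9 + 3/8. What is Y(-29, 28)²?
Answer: 1225/5184 ≈ 0.23630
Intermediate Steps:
Y(p, A) = 35/72 (Y(p, A) = 1*(⅑) + 3*(⅛) = ⅑ + 3/8 = 35/72)
Y(-29, 28)² = (35/72)² = 1225/5184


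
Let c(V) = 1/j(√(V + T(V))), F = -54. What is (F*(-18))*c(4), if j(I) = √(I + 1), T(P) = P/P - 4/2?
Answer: 972/√(1 + √3) ≈ 588.06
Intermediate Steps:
T(P) = -1 (T(P) = 1 - 4*½ = 1 - 2 = -1)
j(I) = √(1 + I)
c(V) = (1 + √(-1 + V))^(-½) (c(V) = 1/(√(1 + √(V - 1))) = 1/(√(1 + √(-1 + V))) = (1 + √(-1 + V))^(-½))
(F*(-18))*c(4) = (-54*(-18))/√(1 + √(-1 + 4)) = 972/√(1 + √3)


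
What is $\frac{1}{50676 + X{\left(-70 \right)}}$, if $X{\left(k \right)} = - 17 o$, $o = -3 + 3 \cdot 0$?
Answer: $\frac{1}{50727} \approx 1.9713 \cdot 10^{-5}$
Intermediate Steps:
$o = -3$ ($o = -3 + 0 = -3$)
$X{\left(k \right)} = 51$ ($X{\left(k \right)} = \left(-17\right) \left(-3\right) = 51$)
$\frac{1}{50676 + X{\left(-70 \right)}} = \frac{1}{50676 + 51} = \frac{1}{50727}$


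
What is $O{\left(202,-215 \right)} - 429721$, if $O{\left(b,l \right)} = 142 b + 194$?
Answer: $-400843$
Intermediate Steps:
$O{\left(b,l \right)} = 194 + 142 b$
$O{\left(202,-215 \right)} - 429721 = \left(194 + 142 \cdot 202\right) - 429721 = \left(194 + 28684\right) - 429721 = 28878 - 429721 = -400843$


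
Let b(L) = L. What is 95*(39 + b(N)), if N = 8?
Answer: 4465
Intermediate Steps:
95*(39 + b(N)) = 95*(39 + 8) = 95*47 = 4465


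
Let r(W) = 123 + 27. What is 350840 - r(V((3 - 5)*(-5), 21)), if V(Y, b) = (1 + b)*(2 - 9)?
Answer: 350690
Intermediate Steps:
V(Y, b) = -7 - 7*b (V(Y, b) = (1 + b)*(-7) = -7 - 7*b)
r(W) = 150
350840 - r(V((3 - 5)*(-5), 21)) = 350840 - 1*150 = 350840 - 150 = 350690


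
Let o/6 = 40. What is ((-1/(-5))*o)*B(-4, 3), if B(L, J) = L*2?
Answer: -384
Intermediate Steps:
B(L, J) = 2*L
o = 240 (o = 6*40 = 240)
((-1/(-5))*o)*B(-4, 3) = ((-1/(-5))*240)*(2*(-4)) = (-⅕*(-1)*240)*(-8) = ((⅕)*240)*(-8) = 48*(-8) = -384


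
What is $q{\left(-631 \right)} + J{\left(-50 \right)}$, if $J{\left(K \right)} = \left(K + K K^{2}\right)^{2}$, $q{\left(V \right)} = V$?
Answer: $15637501869$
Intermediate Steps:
$J{\left(K \right)} = \left(K + K^{3}\right)^{2}$
$q{\left(-631 \right)} + J{\left(-50 \right)} = -631 + \left(-50\right)^{2} \left(1 + \left(-50\right)^{2}\right)^{2} = -631 + 2500 \left(1 + 2500\right)^{2} = -631 + 2500 \cdot 2501^{2} = -631 + 2500 \cdot 6255001 = -631 + 15637502500 = 15637501869$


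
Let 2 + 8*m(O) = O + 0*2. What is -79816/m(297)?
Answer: -638528/295 ≈ -2164.5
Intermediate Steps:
m(O) = -1/4 + O/8 (m(O) = -1/4 + (O + 0*2)/8 = -1/4 + (O + 0)/8 = -1/4 + O/8)
-79816/m(297) = -79816/(-1/4 + (1/8)*297) = -79816/(-1/4 + 297/8) = -79816/295/8 = -79816*8/295 = -638528/295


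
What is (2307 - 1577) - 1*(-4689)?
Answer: 5419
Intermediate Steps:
(2307 - 1577) - 1*(-4689) = 730 + 4689 = 5419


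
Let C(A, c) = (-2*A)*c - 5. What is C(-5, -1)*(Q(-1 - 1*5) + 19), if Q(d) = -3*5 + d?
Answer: 30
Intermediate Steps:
C(A, c) = -5 - 2*A*c (C(A, c) = -2*A*c - 5 = -5 - 2*A*c)
Q(d) = -15 + d
C(-5, -1)*(Q(-1 - 1*5) + 19) = (-5 - 2*(-5)*(-1))*((-15 + (-1 - 1*5)) + 19) = (-5 - 10)*((-15 + (-1 - 5)) + 19) = -15*((-15 - 6) + 19) = -15*(-21 + 19) = -15*(-2) = 30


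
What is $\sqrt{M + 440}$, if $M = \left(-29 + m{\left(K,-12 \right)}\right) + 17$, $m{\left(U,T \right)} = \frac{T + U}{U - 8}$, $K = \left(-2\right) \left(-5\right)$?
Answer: $\sqrt{427} \approx 20.664$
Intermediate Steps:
$K = 10$
$m{\left(U,T \right)} = \frac{T + U}{-8 + U}$
$M = -13$ ($M = \left(-29 + \frac{-12 + 10}{-8 + 10}\right) + 17 = \left(-29 + \frac{1}{2} \left(-2\right)\right) + 17 = \left(-29 - 1\right) + 17 = -30 + 17 = -13$)
$\sqrt{M + 440} = \sqrt{-13 + 440} = \sqrt{427}$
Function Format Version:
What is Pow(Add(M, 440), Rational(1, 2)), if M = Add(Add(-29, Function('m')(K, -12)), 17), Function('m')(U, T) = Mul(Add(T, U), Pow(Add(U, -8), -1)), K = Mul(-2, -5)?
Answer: Pow(427, Rational(1, 2)) ≈ 20.664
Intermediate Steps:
K = 10
Function('m')(U, T) = Mul(Pow(Add(-8, U), -1), Add(T, U)) (Function('m')(U, T) = Mul(Add(T, U), Pow(Add(-8, U), -1)) = Mul(Pow(Add(-8, U), -1), Add(T, U)))
M = -13 (M = Add(Add(-29, Mul(Pow(Add(-8, 10), -1), Add(-12, 10))), 17) = Add(Add(-29, Mul(Pow(2, -1), -2)), 17) = Add(Add(-29, Mul(Rational(1, 2), -2)), 17) = Add(Add(-29, -1), 17) = Add(-30, 17) = -13)
Pow(Add(M, 440), Rational(1, 2)) = Pow(Add(-13, 440), Rational(1, 2)) = Pow(427, Rational(1, 2))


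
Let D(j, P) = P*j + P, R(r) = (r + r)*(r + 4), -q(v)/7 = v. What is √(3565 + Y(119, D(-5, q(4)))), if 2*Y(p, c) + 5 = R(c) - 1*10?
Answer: √66198/2 ≈ 128.64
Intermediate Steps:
q(v) = -7*v
R(r) = 2*r*(4 + r) (R(r) = (2*r)*(4 + r) = 2*r*(4 + r))
D(j, P) = P + P*j
Y(p, c) = -15/2 + c*(4 + c) (Y(p, c) = -5/2 + (2*c*(4 + c) - 1*10)/2 = -5/2 + (2*c*(4 + c) - 10)/2 = -5/2 + (-10 + 2*c*(4 + c))/2 = -5/2 + (-5 + c*(4 + c)) = -15/2 + c*(4 + c))
√(3565 + Y(119, D(-5, q(4)))) = √(3565 + (-15/2 + ((-7*4)*(1 - 5))*(4 + (-7*4)*(1 - 5)))) = √(3565 + (-15/2 + (-28*(-4))*(4 - 28*(-4)))) = √(3565 + (-15/2 + 112*(4 + 112))) = √(3565 + (-15/2 + 112*116)) = √(3565 + (-15/2 + 12992)) = √(3565 + 25969/2) = √(33099/2) = √66198/2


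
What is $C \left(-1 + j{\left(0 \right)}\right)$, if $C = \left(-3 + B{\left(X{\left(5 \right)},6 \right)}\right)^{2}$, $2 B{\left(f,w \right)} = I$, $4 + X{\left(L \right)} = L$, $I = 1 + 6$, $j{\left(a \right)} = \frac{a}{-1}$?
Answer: $- \frac{1}{4} \approx -0.25$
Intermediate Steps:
$j{\left(a \right)} = - a$ ($j{\left(a \right)} = a \left(-1\right) = - a$)
$I = 7$
$X{\left(L \right)} = -4 + L$
$B{\left(f,w \right)} = \frac{7}{2}$ ($B{\left(f,w \right)} = \frac{1}{2} \cdot 7 = \frac{7}{2}$)
$C = \frac{1}{4}$ ($C = \left(-3 + \frac{7}{2}\right)^{2} = \left(\frac{1}{2}\right)^{2} = \frac{1}{4} \approx 0.25$)
$C \left(-1 + j{\left(0 \right)}\right) = \frac{-1 - 0}{4} = \frac{-1 + 0}{4} = \frac{1}{4} \left(-1\right) = - \frac{1}{4}$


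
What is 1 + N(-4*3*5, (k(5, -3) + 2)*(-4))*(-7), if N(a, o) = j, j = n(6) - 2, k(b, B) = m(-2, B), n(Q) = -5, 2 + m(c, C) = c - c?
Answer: 50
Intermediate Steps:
m(c, C) = -2 (m(c, C) = -2 + (c - c) = -2 + 0 = -2)
k(b, B) = -2
j = -7 (j = -5 - 2 = -7)
N(a, o) = -7
1 + N(-4*3*5, (k(5, -3) + 2)*(-4))*(-7) = 1 - 7*(-7) = 1 + 49 = 50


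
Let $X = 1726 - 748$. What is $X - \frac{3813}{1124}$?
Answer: $\frac{1095459}{1124} \approx 974.61$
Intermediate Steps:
$X = 978$ ($X = 1726 - 748 = 978$)
$X - \frac{3813}{1124} = 978 - \frac{3813}{1124} = \frac{1095459}{1124}$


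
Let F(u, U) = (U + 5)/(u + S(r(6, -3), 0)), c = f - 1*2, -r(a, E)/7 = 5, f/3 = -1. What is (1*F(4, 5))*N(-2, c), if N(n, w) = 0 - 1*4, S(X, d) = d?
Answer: -10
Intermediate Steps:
f = -3 (f = 3*(-1) = -3)
r(a, E) = -35 (r(a, E) = -7*5 = -35)
c = -5 (c = -3 - 1*2 = -3 - 2 = -5)
F(u, U) = (5 + U)/u (F(u, U) = (U + 5)/(u + 0) = (5 + U)/u)
N(n, w) = -4 (N(n, w) = 0 - 4 = -4)
(1*F(4, 5))*N(-2, c) = (1*((5 + 5)/4))*(-4) = (1*((¼)*10))*(-4) = (1*(5/2))*(-4) = (5/2)*(-4) = -10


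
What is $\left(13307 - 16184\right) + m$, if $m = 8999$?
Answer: $6122$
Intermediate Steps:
$\left(13307 - 16184\right) + m = \left(13307 - 16184\right) + 8999 = -2877 + 8999 = 6122$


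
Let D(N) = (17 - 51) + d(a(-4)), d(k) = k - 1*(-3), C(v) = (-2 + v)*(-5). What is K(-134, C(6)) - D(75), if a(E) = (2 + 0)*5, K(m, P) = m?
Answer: -113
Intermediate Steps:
C(v) = 10 - 5*v
a(E) = 10 (a(E) = 2*5 = 10)
d(k) = 3 + k (d(k) = k + 3 = 3 + k)
D(N) = -21 (D(N) = (17 - 51) + (3 + 10) = -34 + 13 = -21)
K(-134, C(6)) - D(75) = -134 - 1*(-21) = -134 + 21 = -113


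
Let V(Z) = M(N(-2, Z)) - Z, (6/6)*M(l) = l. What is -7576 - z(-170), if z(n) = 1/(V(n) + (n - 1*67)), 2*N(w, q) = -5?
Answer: -1053062/139 ≈ -7576.0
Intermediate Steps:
N(w, q) = -5/2 (N(w, q) = (1/2)*(-5) = -5/2)
M(l) = l
V(Z) = -5/2 - Z
z(n) = -2/139 (z(n) = 1/((-5/2 - n) + (n - 1*67)) = 1/((-5/2 - n) + (n - 67)) = 1/((-5/2 - n) + (-67 + n)) = 1/(-139/2) = -2/139)
-7576 - z(-170) = -7576 - 1*(-2/139) = -7576 + 2/139 = -1053062/139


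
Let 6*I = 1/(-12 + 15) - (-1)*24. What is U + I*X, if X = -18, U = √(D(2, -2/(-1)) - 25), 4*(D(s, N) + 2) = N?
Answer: -73 + I*√106/2 ≈ -73.0 + 5.1478*I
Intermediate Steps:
D(s, N) = -2 + N/4
U = I*√106/2 (U = √((-2 + (-2/(-1))/4) - 25) = √((-2 + (-2*(-1))/4) - 25) = √((-2 + (¼)*2) - 25) = √((-2 + ½) - 25) = √(-3/2 - 25) = √(-53/2) = I*√106/2 ≈ 5.1478*I)
I = 73/18 (I = (1/(-12 + 15) - (-1)*24)/6 = (1/3 - 1*(-24))/6 = (⅓ + 24)/6 = (⅙)*(73/3) = 73/18 ≈ 4.0556)
U + I*X = I*√106/2 + (73/18)*(-18) = I*√106/2 - 73 = -73 + I*√106/2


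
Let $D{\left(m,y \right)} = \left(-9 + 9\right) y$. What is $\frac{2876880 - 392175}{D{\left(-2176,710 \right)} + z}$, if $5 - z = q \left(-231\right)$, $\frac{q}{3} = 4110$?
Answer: $\frac{496941}{569647} \approx 0.87237$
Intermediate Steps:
$q = 12330$ ($q = 3 \cdot 4110 = 12330$)
$D{\left(m,y \right)} = 0$ ($D{\left(m,y \right)} = 0 y = 0$)
$z = 2848235$ ($z = 5 - 12330 \left(-231\right) = 5 - -2848230 = 5 + 2848230 = 2848235$)
$\frac{2876880 - 392175}{D{\left(-2176,710 \right)} + z} = \frac{2876880 - 392175}{0 + 2848235} = \frac{2876880 - 392175}{2848235} = 2484705 \cdot \frac{1}{2848235} = \frac{496941}{569647}$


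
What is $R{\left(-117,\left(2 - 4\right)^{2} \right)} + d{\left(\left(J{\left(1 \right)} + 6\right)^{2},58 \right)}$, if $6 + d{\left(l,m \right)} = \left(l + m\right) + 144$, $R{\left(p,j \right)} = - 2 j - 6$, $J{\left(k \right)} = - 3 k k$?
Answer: $191$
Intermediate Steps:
$J{\left(k \right)} = - 3 k^{2}$
$R{\left(p,j \right)} = -6 - 2 j$
$d{\left(l,m \right)} = 138 + l + m$ ($d{\left(l,m \right)} = -6 + \left(\left(l + m\right) + 144\right) = -6 + \left(144 + l + m\right) = 138 + l + m$)
$R{\left(-117,\left(2 - 4\right)^{2} \right)} + d{\left(\left(J{\left(1 \right)} + 6\right)^{2},58 \right)} = \left(-6 - 2 \left(2 - 4\right)^{2}\right) + \left(138 + \left(- 3 \cdot 1^{2} + 6\right)^{2} + 58\right) = \left(-6 - 2 \left(-2\right)^{2}\right) + \left(138 + \left(\left(-3\right) 1 + 6\right)^{2} + 58\right) = \left(-6 - 8\right) + \left(138 + \left(-3 + 6\right)^{2} + 58\right) = \left(-6 - 8\right) + \left(138 + 3^{2} + 58\right) = -14 + \left(138 + 9 + 58\right) = -14 + 205 = 191$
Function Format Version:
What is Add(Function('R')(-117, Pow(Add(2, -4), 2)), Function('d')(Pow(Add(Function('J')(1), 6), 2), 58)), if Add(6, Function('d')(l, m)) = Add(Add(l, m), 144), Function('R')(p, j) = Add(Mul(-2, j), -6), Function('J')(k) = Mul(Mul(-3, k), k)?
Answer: 191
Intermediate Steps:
Function('J')(k) = Mul(-3, Pow(k, 2))
Function('R')(p, j) = Add(-6, Mul(-2, j))
Function('d')(l, m) = Add(138, l, m) (Function('d')(l, m) = Add(-6, Add(Add(l, m), 144)) = Add(-6, Add(144, l, m)) = Add(138, l, m))
Add(Function('R')(-117, Pow(Add(2, -4), 2)), Function('d')(Pow(Add(Function('J')(1), 6), 2), 58)) = Add(Add(-6, Mul(-2, Pow(Add(2, -4), 2))), Add(138, Pow(Add(Mul(-3, Pow(1, 2)), 6), 2), 58)) = Add(Add(-6, Mul(-2, Pow(-2, 2))), Add(138, Pow(Add(Mul(-3, 1), 6), 2), 58)) = Add(Add(-6, Mul(-2, 4)), Add(138, Pow(Add(-3, 6), 2), 58)) = Add(Add(-6, -8), Add(138, Pow(3, 2), 58)) = Add(-14, Add(138, 9, 58)) = Add(-14, 205) = 191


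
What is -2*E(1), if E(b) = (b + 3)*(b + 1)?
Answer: -16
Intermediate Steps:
E(b) = (1 + b)*(3 + b) (E(b) = (3 + b)*(1 + b) = (1 + b)*(3 + b))
-2*E(1) = -2*(3 + 1² + 4*1) = -2*(3 + 1 + 4) = -2*8 = -16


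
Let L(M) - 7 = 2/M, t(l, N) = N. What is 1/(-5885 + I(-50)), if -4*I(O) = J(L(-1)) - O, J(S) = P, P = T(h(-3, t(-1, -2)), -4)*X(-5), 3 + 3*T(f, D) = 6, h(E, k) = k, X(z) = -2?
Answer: -1/5897 ≈ -0.00016958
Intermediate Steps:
L(M) = 7 + 2/M
T(f, D) = 1 (T(f, D) = -1 + (1/3)*6 = -1 + 2 = 1)
P = -2 (P = 1*(-2) = -2)
J(S) = -2
I(O) = 1/2 + O/4 (I(O) = -(-2 - O)/4 = 1/2 + O/4)
1/(-5885 + I(-50)) = 1/(-5885 + (1/2 + (1/4)*(-50))) = 1/(-5885 + (1/2 - 25/2)) = 1/(-5885 - 12) = 1/(-5897) = -1/5897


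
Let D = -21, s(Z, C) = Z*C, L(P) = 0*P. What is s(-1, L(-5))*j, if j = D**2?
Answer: 0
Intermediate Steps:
L(P) = 0
s(Z, C) = C*Z
j = 441 (j = (-21)**2 = 441)
s(-1, L(-5))*j = (0*(-1))*441 = 0*441 = 0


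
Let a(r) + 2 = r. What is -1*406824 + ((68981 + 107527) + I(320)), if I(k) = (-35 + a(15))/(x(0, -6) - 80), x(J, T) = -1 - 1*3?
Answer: -9673261/42 ≈ -2.3032e+5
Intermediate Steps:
x(J, T) = -4 (x(J, T) = -1 - 3 = -4)
a(r) = -2 + r
I(k) = 11/42 (I(k) = (-35 + (-2 + 15))/(-4 - 80) = (-35 + 13)/(-84) = -22*(-1/84) = 11/42)
-1*406824 + ((68981 + 107527) + I(320)) = -1*406824 + ((68981 + 107527) + 11/42) = -406824 + (176508 + 11/42) = -406824 + 7413347/42 = -9673261/42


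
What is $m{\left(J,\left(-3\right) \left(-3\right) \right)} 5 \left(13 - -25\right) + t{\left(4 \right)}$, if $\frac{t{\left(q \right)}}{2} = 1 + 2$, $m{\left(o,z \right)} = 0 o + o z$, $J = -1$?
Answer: $-1704$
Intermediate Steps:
$m{\left(o,z \right)} = o z$ ($m{\left(o,z \right)} = 0 + o z = o z$)
$t{\left(q \right)} = 6$ ($t{\left(q \right)} = 2 \left(1 + 2\right) = 2 \cdot 3 = 6$)
$m{\left(J,\left(-3\right) \left(-3\right) \right)} 5 \left(13 - -25\right) + t{\left(4 \right)} = - \left(-3\right) \left(-3\right) 5 \left(13 - -25\right) + 6 = \left(-1\right) 9 \cdot 5 \left(13 + 25\right) + 6 = \left(-9\right) 5 \cdot 38 + 6 = \left(-45\right) 38 + 6 = -1710 + 6 = -1704$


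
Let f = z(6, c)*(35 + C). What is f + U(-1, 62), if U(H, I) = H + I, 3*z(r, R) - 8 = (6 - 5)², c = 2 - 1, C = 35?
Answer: 271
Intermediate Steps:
c = 1
z(r, R) = 3 (z(r, R) = 8/3 + (6 - 5)²/3 = 8/3 + (⅓)*1² = 8/3 + (⅓)*1 = 8/3 + ⅓ = 3)
f = 210 (f = 3*(35 + 35) = 3*70 = 210)
f + U(-1, 62) = 210 + (-1 + 62) = 210 + 61 = 271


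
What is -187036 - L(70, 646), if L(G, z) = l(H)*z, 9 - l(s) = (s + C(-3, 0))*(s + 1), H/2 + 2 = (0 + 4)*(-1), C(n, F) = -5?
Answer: -72048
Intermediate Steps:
H = -12 (H = -4 + 2*((0 + 4)*(-1)) = -4 + 2*(4*(-1)) = -4 + 2*(-4) = -4 - 8 = -12)
l(s) = 9 - (1 + s)*(-5 + s) (l(s) = 9 - (s - 5)*(s + 1) = 9 - (-5 + s)*(1 + s) = 9 - (1 + s)*(-5 + s))
L(G, z) = -178*z (L(G, z) = (14 - 1*(-12)² + 4*(-12))*z = (14 - 1*144 - 48)*z = (14 - 144 - 48)*z = -178*z)
-187036 - L(70, 646) = -187036 - (-178)*646 = -187036 - 1*(-114988) = -187036 + 114988 = -72048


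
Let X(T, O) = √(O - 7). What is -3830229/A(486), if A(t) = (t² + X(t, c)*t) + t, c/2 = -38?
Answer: -207257947/12811608 + 425581*I*√83/12811608 ≈ -16.177 + 0.30263*I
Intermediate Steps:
c = -76 (c = 2*(-38) = -76)
X(T, O) = √(-7 + O)
A(t) = t + t² + I*t*√83 (A(t) = (t² + √(-7 - 76)*t) + t = (t² + √(-83)*t) + t = (t² + (I*√83)*t) + t = (t² + I*t*√83) + t = t + t² + I*t*√83)
-3830229/A(486) = -3830229*1/(486*(1 + 486 + I*√83)) = -3830229*1/(486*(487 + I*√83)) = -3830229/(236682 + 486*I*√83)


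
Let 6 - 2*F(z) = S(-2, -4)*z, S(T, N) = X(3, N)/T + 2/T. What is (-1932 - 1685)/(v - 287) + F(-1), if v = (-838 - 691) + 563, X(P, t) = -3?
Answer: 30757/5012 ≈ 6.1367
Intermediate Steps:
v = -966 (v = -1529 + 563 = -966)
S(T, N) = -1/T (S(T, N) = -3/T + 2/T = -1/T)
F(z) = 3 - z/4 (F(z) = 3 - (-1/(-2))*z/2 = 3 - (-1*(-½))*z/2 = 3 - z/4)
(-1932 - 1685)/(v - 287) + F(-1) = (-1932 - 1685)/(-966 - 287) + (3 - ¼*(-1)) = -3617/(-1253) + (3 + ¼) = -3617*(-1/1253) + 13/4 = 3617/1253 + 13/4 = 30757/5012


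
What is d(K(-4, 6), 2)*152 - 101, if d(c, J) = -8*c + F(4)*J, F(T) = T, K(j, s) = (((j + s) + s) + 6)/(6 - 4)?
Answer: -7397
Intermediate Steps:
K(j, s) = 3 + s + j/2 (K(j, s) = ((j + 2*s) + 6)/2 = (6 + j + 2*s)*(1/2) = 3 + s + j/2)
d(c, J) = -8*c + 4*J
d(K(-4, 6), 2)*152 - 101 = (-8*(3 + 6 + (1/2)*(-4)) + 4*2)*152 - 101 = (-8*(3 + 6 - 2) + 8)*152 - 101 = (-8*7 + 8)*152 - 101 = (-56 + 8)*152 - 101 = -48*152 - 101 = -7296 - 101 = -7397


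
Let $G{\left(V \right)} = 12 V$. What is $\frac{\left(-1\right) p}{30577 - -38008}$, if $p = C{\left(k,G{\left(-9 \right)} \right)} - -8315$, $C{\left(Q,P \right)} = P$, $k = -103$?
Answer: $- \frac{283}{2365} \approx -0.11966$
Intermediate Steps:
$p = 8207$ ($p = 12 \left(-9\right) - -8315 = -108 + 8315 = 8207$)
$\frac{\left(-1\right) p}{30577 - -38008} = \frac{\left(-1\right) 8207}{30577 - -38008} = - \frac{8207}{30577 + 38008} = - \frac{8207}{68585} = \left(-8207\right) \frac{1}{68585} = - \frac{283}{2365}$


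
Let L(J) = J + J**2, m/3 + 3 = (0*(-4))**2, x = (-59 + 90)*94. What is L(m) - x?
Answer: -2842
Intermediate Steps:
x = 2914 (x = 31*94 = 2914)
m = -9 (m = -9 + 3*(0*(-4))**2 = -9 + 3*0**2 = -9 + 3*0 = -9 + 0 = -9)
L(m) - x = -9*(1 - 9) - 1*2914 = -9*(-8) - 2914 = 72 - 2914 = -2842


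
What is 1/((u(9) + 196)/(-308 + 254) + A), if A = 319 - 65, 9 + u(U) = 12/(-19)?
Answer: 1026/257063 ≈ 0.0039912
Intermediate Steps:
u(U) = -183/19 (u(U) = -9 + 12/(-19) = -9 + 12*(-1/19) = -9 - 12/19 = -183/19)
A = 254
1/((u(9) + 196)/(-308 + 254) + A) = 1/((-183/19 + 196)/(-308 + 254) + 254) = 1/((3541/19)/(-54) + 254) = 1/((3541/19)*(-1/54) + 254) = 1/(-3541/1026 + 254) = 1/(257063/1026) = 1026/257063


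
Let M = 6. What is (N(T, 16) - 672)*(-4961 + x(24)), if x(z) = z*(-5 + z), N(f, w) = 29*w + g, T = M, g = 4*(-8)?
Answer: 1081200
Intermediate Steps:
g = -32
T = 6
N(f, w) = -32 + 29*w (N(f, w) = 29*w - 32 = -32 + 29*w)
(N(T, 16) - 672)*(-4961 + x(24)) = ((-32 + 29*16) - 672)*(-4961 + 24*(-5 + 24)) = ((-32 + 464) - 672)*(-4961 + 24*19) = (432 - 672)*(-4961 + 456) = -240*(-4505) = 1081200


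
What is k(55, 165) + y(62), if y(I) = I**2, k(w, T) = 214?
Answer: 4058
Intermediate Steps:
k(55, 165) + y(62) = 214 + 62**2 = 214 + 3844 = 4058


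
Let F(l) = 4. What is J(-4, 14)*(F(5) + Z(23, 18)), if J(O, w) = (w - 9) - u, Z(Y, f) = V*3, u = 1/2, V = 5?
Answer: 171/2 ≈ 85.500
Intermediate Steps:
u = ½ (u = 1*(½) = ½ ≈ 0.50000)
Z(Y, f) = 15 (Z(Y, f) = 5*3 = 15)
J(O, w) = -19/2 + w (J(O, w) = (w - 9) - 1*½ = (-9 + w) - ½ = -19/2 + w)
J(-4, 14)*(F(5) + Z(23, 18)) = (-19/2 + 14)*(4 + 15) = (9/2)*19 = 171/2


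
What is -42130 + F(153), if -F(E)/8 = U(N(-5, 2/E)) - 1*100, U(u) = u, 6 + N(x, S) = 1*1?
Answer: -41290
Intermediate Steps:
N(x, S) = -5 (N(x, S) = -6 + 1*1 = -6 + 1 = -5)
F(E) = 840 (F(E) = -8*(-5 - 1*100) = -8*(-5 - 100) = -8*(-105) = 840)
-42130 + F(153) = -42130 + 840 = -41290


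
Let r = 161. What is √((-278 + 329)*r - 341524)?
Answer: I*√333313 ≈ 577.33*I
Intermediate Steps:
√((-278 + 329)*r - 341524) = √((-278 + 329)*161 - 341524) = √(51*161 - 341524) = √(8211 - 341524) = √(-333313) = I*√333313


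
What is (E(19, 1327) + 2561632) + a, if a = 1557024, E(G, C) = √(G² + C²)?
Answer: 4118656 + √1761290 ≈ 4.1200e+6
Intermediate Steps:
E(G, C) = √(C² + G²)
(E(19, 1327) + 2561632) + a = (√(1327² + 19²) + 2561632) + 1557024 = (√(1760929 + 361) + 2561632) + 1557024 = (√1761290 + 2561632) + 1557024 = (2561632 + √1761290) + 1557024 = 4118656 + √1761290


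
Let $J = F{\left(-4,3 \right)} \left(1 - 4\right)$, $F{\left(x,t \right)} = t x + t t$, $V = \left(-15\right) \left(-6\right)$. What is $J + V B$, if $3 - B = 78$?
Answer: $-6741$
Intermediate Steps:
$V = 90$
$B = -75$ ($B = 3 - 78 = -75$)
$F{\left(x,t \right)} = t^{2} + t x$ ($F{\left(x,t \right)} = t x + t^{2} = t^{2} + t x$)
$J = 9$ ($J = 3 \left(3 - 4\right) \left(1 - 4\right) = 3 \left(-1\right) \left(-3\right) = \left(-3\right) \left(-3\right) = 9$)
$J + V B = 9 + 90 \left(-75\right) = 9 - 6750 = -6741$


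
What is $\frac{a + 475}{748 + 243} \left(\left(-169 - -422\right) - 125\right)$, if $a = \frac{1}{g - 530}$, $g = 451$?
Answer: $\frac{4803072}{78289} \approx 61.351$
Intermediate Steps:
$a = - \frac{1}{79}$ ($a = \frac{1}{451 - 530} = \frac{1}{-79} = - \frac{1}{79} \approx -0.012658$)
$\frac{a + 475}{748 + 243} \left(\left(-169 - -422\right) - 125\right) = \frac{- \frac{1}{79} + 475}{748 + 243} \left(\left(-169 - -422\right) - 125\right) = \frac{37524}{79 \cdot 991} \left(\left(-169 + 422\right) - 125\right) = \frac{37524}{79} \cdot \frac{1}{991} \left(253 - 125\right) = \frac{37524}{78289} \cdot 128 = \frac{4803072}{78289}$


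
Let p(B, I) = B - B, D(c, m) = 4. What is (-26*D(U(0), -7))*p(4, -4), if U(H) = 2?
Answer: 0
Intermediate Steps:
p(B, I) = 0
(-26*D(U(0), -7))*p(4, -4) = -26*4*0 = -104*0 = 0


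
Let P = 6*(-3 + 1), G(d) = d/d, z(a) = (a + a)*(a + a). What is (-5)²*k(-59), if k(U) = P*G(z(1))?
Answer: -300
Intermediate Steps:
z(a) = 4*a² (z(a) = (2*a)*(2*a) = 4*a²)
G(d) = 1
P = -12 (P = 6*(-2) = -12)
k(U) = -12 (k(U) = -12*1 = -12)
(-5)²*k(-59) = (-5)²*(-12) = 25*(-12) = -300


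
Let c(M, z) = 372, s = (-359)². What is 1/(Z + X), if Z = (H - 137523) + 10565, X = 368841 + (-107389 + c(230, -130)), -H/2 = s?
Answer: -1/122896 ≈ -8.1370e-6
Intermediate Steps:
s = 128881
H = -257762 (H = -2*128881 = -257762)
X = 261824 (X = 368841 + (-107389 + 372) = 368841 - 107017 = 261824)
Z = -384720 (Z = (-257762 - 137523) + 10565 = -395285 + 10565 = -384720)
1/(Z + X) = 1/(-384720 + 261824) = 1/(-122896) = -1/122896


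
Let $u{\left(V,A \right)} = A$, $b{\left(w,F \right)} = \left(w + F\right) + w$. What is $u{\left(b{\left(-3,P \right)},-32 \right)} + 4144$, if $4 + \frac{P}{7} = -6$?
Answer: $4112$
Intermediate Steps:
$P = -70$ ($P = -28 + 7 \left(-6\right) = -28 - 42 = -70$)
$b{\left(w,F \right)} = F + 2 w$ ($b{\left(w,F \right)} = \left(F + w\right) + w = F + 2 w$)
$u{\left(b{\left(-3,P \right)},-32 \right)} + 4144 = -32 + 4144 = 4112$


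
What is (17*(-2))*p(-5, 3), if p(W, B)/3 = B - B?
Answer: 0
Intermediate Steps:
p(W, B) = 0 (p(W, B) = 3*(B - B) = 3*0 = 0)
(17*(-2))*p(-5, 3) = (17*(-2))*0 = -34*0 = 0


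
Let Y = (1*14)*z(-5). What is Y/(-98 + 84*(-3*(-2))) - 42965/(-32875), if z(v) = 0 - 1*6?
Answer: 209747/190675 ≈ 1.1000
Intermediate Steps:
z(v) = -6 (z(v) = 0 - 6 = -6)
Y = -84 (Y = (1*14)*(-6) = 14*(-6) = -84)
Y/(-98 + 84*(-3*(-2))) - 42965/(-32875) = -84/(-98 + 84*(-3*(-2))) - 42965/(-32875) = -84/(-98 + 84*6) - 42965*(-1/32875) = -84/(-98 + 504) + 8593/6575 = -84/406 + 8593/6575 = -84*1/406 + 8593/6575 = -6/29 + 8593/6575 = 209747/190675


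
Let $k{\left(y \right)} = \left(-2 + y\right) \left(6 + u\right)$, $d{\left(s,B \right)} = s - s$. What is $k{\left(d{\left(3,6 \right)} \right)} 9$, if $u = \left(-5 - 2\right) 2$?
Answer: $144$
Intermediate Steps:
$u = -14$ ($u = \left(-7\right) 2 = -14$)
$d{\left(s,B \right)} = 0$
$k{\left(y \right)} = 16 - 8 y$ ($k{\left(y \right)} = \left(-2 + y\right) \left(6 - 14\right) = \left(-2 + y\right) \left(-8\right) = 16 - 8 y$)
$k{\left(d{\left(3,6 \right)} \right)} 9 = \left(16 - 0\right) 9 = \left(16 + 0\right) 9 = 16 \cdot 9 = 144$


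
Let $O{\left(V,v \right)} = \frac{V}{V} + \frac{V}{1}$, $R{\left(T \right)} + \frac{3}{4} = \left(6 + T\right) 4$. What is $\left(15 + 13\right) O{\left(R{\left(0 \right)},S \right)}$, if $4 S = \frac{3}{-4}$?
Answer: $679$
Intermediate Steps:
$S = - \frac{3}{16}$ ($S = \frac{3 \frac{1}{-4}}{4} = \frac{3 \left(- \frac{1}{4}\right)}{4} = \frac{1}{4} \left(- \frac{3}{4}\right) = - \frac{3}{16} \approx -0.1875$)
$R{\left(T \right)} = \frac{93}{4} + 4 T$ ($R{\left(T \right)} = - \frac{3}{4} + \left(6 + T\right) 4 = - \frac{3}{4} + \left(24 + 4 T\right) = \frac{93}{4} + 4 T$)
$O{\left(V,v \right)} = 1 + V$ ($O{\left(V,v \right)} = 1 + V 1 = 1 + V$)
$\left(15 + 13\right) O{\left(R{\left(0 \right)},S \right)} = \left(15 + 13\right) \left(1 + \left(\frac{93}{4} + 4 \cdot 0\right)\right) = 28 \left(1 + \left(\frac{93}{4} + 0\right)\right) = 28 \left(1 + \frac{93}{4}\right) = 28 \cdot \frac{97}{4} = 679$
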